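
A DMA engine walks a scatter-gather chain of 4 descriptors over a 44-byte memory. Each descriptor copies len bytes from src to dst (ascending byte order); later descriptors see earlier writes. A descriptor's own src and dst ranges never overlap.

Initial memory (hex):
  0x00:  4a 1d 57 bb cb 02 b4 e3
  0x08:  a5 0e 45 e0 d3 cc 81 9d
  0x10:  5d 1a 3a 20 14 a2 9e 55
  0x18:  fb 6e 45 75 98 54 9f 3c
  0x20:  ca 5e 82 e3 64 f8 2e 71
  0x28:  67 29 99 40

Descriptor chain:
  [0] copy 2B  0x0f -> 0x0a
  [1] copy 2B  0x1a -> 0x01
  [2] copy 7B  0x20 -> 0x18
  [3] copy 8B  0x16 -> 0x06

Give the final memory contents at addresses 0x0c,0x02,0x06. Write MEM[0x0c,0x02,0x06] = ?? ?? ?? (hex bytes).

MEM[0x0c,0x02,0x06] = 64 75 9e

  after D0: wrote 2B at 0x0a = 9d5d
  after D1: wrote 2B at 0x01 = 4575
  after D2: wrote 7B at 0x18 = ca5e82e364f82e
  after D3: wrote 8B at 0x06 = 9e55ca5e82e364f8
query mem[0x0c]=0x64, mem[0x02]=0x75, mem[0x06]=0x9e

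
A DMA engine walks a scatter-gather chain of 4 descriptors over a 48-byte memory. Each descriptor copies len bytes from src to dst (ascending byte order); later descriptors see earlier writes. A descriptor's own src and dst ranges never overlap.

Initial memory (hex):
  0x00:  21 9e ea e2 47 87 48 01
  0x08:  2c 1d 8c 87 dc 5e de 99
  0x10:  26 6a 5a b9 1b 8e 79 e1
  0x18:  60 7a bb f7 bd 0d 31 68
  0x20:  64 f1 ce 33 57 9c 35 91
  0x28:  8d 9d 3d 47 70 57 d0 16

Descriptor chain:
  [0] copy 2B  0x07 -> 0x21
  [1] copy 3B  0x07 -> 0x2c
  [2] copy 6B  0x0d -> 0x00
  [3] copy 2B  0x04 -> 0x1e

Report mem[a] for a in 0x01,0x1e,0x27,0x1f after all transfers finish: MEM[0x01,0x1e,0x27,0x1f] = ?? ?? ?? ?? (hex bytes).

MEM[0x01,0x1e,0x27,0x1f] = de 6a 91 5a

[0] 0x07->0x21 len=2 : 01 2c
[1] 0x07->0x2c len=3 : 01 2c 1d
[2] 0x0d->0x00 len=6 : 5e de 99 26 6a 5a
[3] 0x04->0x1e len=2 : 6a 5a
query mem[0x01]=0xde, mem[0x1e]=0x6a, mem[0x27]=0x91, mem[0x1f]=0x5a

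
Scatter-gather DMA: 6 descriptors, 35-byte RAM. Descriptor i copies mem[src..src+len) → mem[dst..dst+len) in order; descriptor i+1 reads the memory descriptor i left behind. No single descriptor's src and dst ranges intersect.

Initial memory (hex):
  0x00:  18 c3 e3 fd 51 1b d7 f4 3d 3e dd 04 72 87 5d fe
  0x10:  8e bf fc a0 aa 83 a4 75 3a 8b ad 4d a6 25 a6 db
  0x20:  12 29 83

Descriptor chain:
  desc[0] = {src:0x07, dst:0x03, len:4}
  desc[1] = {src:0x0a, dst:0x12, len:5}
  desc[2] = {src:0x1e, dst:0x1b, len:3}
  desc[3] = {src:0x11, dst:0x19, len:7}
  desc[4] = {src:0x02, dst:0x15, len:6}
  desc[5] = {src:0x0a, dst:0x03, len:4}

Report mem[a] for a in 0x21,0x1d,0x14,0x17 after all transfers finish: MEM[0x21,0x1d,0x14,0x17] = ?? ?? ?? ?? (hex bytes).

MEM[0x21,0x1d,0x14,0x17] = 29 87 72 3d

D0: mem[0x03..0x06] <- [f4 3d 3e dd]
D1: mem[0x12..0x16] <- [dd 04 72 87 5d]
D2: mem[0x1b..0x1d] <- [a6 db 12]
D3: mem[0x19..0x1f] <- [bf dd 04 72 87 5d 75]
D4: mem[0x15..0x1a] <- [e3 f4 3d 3e dd f4]
D5: mem[0x03..0x06] <- [dd 04 72 87]
query mem[0x21]=0x29, mem[0x1d]=0x87, mem[0x14]=0x72, mem[0x17]=0x3d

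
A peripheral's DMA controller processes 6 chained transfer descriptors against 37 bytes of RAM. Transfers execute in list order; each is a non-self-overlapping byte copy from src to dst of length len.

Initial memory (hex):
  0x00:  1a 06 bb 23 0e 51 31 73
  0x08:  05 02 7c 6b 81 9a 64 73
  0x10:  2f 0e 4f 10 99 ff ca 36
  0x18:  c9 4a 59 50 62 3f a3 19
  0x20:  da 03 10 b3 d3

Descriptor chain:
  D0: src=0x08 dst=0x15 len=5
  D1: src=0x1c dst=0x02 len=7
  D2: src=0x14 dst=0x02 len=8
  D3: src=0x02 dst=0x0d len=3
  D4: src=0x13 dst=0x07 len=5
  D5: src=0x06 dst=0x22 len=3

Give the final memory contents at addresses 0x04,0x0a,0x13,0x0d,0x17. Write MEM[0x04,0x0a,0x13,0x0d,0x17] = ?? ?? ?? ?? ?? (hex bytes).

[0] 0x08->0x15 len=5 : 05 02 7c 6b 81
[1] 0x1c->0x02 len=7 : 62 3f a3 19 da 03 10
[2] 0x14->0x02 len=8 : 99 05 02 7c 6b 81 59 50
[3] 0x02->0x0d len=3 : 99 05 02
[4] 0x13->0x07 len=5 : 10 99 05 02 7c
[5] 0x06->0x22 len=3 : 6b 10 99
query mem[0x04]=0x02, mem[0x0a]=0x02, mem[0x13]=0x10, mem[0x0d]=0x99, mem[0x17]=0x7c

MEM[0x04,0x0a,0x13,0x0d,0x17] = 02 02 10 99 7c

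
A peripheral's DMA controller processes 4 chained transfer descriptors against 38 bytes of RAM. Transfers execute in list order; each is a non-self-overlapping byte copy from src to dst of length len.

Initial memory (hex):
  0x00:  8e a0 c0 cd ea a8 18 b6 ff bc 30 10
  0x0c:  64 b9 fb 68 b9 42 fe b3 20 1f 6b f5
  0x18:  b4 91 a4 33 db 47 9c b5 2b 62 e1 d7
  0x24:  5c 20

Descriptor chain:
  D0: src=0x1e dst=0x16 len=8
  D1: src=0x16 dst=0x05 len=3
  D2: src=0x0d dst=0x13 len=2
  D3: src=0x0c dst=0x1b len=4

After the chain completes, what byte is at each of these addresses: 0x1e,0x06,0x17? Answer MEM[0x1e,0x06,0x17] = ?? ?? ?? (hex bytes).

MEM[0x1e,0x06,0x17] = 68 b5 b5

D0: mem[0x16..0x1d] <- [9c b5 2b 62 e1 d7 5c 20]
D1: mem[0x05..0x07] <- [9c b5 2b]
D2: mem[0x13..0x14] <- [b9 fb]
D3: mem[0x1b..0x1e] <- [64 b9 fb 68]
query mem[0x1e]=0x68, mem[0x06]=0xb5, mem[0x17]=0xb5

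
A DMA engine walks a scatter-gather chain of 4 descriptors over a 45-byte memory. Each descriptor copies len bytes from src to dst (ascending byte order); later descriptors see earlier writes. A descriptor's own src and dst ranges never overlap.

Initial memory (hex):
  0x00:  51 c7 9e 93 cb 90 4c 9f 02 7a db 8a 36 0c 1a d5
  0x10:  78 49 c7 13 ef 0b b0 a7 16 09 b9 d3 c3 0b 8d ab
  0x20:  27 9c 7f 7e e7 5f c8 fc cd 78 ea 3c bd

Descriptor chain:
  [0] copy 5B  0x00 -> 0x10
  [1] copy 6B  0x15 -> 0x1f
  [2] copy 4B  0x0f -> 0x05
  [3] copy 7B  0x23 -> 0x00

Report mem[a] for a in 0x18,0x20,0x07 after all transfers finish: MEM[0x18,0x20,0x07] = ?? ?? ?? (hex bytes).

  after D0: wrote 5B at 0x10 = 51c79e93cb
  after D1: wrote 6B at 0x1f = 0bb0a71609b9
  after D2: wrote 4B at 0x05 = d551c79e
  after D3: wrote 7B at 0x00 = 09b95fc8fccd78
query mem[0x18]=0x16, mem[0x20]=0xb0, mem[0x07]=0xc7

MEM[0x18,0x20,0x07] = 16 b0 c7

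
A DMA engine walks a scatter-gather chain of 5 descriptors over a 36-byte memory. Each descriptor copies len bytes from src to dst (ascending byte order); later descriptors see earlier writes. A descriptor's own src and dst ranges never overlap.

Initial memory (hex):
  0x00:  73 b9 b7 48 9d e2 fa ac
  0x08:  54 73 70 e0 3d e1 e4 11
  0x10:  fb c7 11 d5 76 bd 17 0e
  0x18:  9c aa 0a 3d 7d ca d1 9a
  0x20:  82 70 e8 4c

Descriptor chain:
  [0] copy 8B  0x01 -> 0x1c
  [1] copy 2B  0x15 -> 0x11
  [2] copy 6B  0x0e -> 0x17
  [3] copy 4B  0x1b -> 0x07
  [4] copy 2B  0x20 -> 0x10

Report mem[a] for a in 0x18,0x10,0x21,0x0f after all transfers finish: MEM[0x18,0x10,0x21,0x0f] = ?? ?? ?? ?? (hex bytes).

MEM[0x18,0x10,0x21,0x0f] = 11 e2 fa 11

[0] 0x01->0x1c len=8 : b9 b7 48 9d e2 fa ac 54
[1] 0x15->0x11 len=2 : bd 17
[2] 0x0e->0x17 len=6 : e4 11 fb bd 17 d5
[3] 0x1b->0x07 len=4 : 17 d5 b7 48
[4] 0x20->0x10 len=2 : e2 fa
query mem[0x18]=0x11, mem[0x10]=0xe2, mem[0x21]=0xfa, mem[0x0f]=0x11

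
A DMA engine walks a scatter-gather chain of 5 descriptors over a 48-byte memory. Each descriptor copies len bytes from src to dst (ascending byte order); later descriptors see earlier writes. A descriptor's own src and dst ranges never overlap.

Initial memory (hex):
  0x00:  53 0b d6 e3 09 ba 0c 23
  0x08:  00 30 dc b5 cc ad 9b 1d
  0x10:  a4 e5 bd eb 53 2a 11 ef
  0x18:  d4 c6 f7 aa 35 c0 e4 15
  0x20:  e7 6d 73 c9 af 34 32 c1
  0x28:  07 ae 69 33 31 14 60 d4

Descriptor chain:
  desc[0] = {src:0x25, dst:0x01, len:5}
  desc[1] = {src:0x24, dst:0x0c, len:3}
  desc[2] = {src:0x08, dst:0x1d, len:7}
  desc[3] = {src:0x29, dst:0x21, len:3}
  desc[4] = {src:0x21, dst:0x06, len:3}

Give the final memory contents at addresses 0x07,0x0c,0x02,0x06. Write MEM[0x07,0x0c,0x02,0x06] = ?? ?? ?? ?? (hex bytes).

  after D0: wrote 5B at 0x01 = 3432c107ae
  after D1: wrote 3B at 0x0c = af3432
  after D2: wrote 7B at 0x1d = 0030dcb5af3432
  after D3: wrote 3B at 0x21 = ae6933
  after D4: wrote 3B at 0x06 = ae6933
query mem[0x07]=0x69, mem[0x0c]=0xaf, mem[0x02]=0x32, mem[0x06]=0xae

MEM[0x07,0x0c,0x02,0x06] = 69 af 32 ae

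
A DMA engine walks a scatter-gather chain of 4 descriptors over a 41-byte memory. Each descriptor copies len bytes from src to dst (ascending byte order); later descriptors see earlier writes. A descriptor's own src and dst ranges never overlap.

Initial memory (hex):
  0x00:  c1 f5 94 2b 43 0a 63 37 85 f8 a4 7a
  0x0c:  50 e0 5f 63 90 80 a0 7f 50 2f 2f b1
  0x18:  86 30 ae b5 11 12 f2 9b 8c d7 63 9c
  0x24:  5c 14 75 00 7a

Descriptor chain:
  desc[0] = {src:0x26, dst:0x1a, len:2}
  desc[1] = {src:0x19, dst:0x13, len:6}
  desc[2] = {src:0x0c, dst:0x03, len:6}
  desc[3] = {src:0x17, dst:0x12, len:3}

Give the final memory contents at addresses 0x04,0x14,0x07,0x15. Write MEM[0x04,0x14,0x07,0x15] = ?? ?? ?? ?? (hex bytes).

MEM[0x04,0x14,0x07,0x15] = e0 30 90 00

[0] 0x26->0x1a len=2 : 75 00
[1] 0x19->0x13 len=6 : 30 75 00 11 12 f2
[2] 0x0c->0x03 len=6 : 50 e0 5f 63 90 80
[3] 0x17->0x12 len=3 : 12 f2 30
query mem[0x04]=0xe0, mem[0x14]=0x30, mem[0x07]=0x90, mem[0x15]=0x00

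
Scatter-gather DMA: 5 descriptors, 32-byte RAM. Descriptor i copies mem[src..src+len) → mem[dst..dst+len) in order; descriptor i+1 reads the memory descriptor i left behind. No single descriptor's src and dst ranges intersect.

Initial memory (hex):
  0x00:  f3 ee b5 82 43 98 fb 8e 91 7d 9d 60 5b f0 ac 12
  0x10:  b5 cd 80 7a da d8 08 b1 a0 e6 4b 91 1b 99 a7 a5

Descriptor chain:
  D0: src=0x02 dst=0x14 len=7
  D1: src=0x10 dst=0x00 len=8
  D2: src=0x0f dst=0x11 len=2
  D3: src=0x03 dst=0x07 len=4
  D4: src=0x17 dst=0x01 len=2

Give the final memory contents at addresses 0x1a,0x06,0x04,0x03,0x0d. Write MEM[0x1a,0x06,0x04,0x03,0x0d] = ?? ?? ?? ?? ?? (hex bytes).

#0 dst[0x14+7] := {0xb5,0x82,0x43,0x98,0xfb,0x8e,0x91}
#1 dst[0x00+8] := {0xb5,0xcd,0x80,0x7a,0xb5,0x82,0x43,0x98}
#2 dst[0x11+2] := {0x12,0xb5}
#3 dst[0x07+4] := {0x7a,0xb5,0x82,0x43}
#4 dst[0x01+2] := {0x98,0xfb}
query mem[0x1a]=0x91, mem[0x06]=0x43, mem[0x04]=0xb5, mem[0x03]=0x7a, mem[0x0d]=0xf0

MEM[0x1a,0x06,0x04,0x03,0x0d] = 91 43 b5 7a f0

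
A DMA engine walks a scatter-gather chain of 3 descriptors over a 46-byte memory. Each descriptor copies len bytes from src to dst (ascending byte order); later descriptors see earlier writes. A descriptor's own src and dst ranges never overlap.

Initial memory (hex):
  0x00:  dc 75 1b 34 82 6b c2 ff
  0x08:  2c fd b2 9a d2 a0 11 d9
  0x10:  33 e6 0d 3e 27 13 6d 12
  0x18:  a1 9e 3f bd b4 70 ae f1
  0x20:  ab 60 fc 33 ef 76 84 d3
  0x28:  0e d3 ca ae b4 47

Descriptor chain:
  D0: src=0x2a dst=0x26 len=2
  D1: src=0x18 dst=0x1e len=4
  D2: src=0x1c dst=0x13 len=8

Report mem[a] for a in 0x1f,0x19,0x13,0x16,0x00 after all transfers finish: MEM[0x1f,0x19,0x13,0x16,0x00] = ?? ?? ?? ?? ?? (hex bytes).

D0: mem[0x26..0x27] <- [ca ae]
D1: mem[0x1e..0x21] <- [a1 9e 3f bd]
D2: mem[0x13..0x1a] <- [b4 70 a1 9e 3f bd fc 33]
query mem[0x1f]=0x9e, mem[0x19]=0xfc, mem[0x13]=0xb4, mem[0x16]=0x9e, mem[0x00]=0xdc

MEM[0x1f,0x19,0x13,0x16,0x00] = 9e fc b4 9e dc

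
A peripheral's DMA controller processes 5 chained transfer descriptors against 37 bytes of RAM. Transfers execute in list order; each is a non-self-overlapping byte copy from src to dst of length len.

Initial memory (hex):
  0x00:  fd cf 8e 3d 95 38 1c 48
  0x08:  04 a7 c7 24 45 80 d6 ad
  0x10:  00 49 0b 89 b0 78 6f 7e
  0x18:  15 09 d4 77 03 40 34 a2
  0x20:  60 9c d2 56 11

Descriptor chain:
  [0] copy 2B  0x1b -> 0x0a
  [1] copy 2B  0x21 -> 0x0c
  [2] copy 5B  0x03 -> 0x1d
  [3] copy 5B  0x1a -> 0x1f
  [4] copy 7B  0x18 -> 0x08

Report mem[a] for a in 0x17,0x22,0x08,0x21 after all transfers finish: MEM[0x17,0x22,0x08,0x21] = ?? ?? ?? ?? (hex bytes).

MEM[0x17,0x22,0x08,0x21] = 7e 3d 15 03

  after D0: wrote 2B at 0x0a = 7703
  after D1: wrote 2B at 0x0c = 9cd2
  after D2: wrote 5B at 0x1d = 3d95381c48
  after D3: wrote 5B at 0x1f = d477033d95
  after D4: wrote 7B at 0x08 = 1509d477033d95
query mem[0x17]=0x7e, mem[0x22]=0x3d, mem[0x08]=0x15, mem[0x21]=0x03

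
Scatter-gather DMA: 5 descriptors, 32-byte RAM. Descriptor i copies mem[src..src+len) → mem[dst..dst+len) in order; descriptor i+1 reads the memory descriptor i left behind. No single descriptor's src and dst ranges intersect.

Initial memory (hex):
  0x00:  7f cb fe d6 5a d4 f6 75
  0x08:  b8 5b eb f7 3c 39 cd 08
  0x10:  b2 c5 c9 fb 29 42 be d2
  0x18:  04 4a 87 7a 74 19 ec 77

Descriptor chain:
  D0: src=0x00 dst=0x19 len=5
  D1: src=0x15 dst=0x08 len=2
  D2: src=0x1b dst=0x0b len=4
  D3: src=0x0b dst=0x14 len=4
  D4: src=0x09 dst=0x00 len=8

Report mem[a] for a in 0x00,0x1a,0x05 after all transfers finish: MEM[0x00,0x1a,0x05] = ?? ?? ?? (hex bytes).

MEM[0x00,0x1a,0x05] = be cb ec

#0 dst[0x19+5] := {0x7f,0xcb,0xfe,0xd6,0x5a}
#1 dst[0x08+2] := {0x42,0xbe}
#2 dst[0x0b+4] := {0xfe,0xd6,0x5a,0xec}
#3 dst[0x14+4] := {0xfe,0xd6,0x5a,0xec}
#4 dst[0x00+8] := {0xbe,0xeb,0xfe,0xd6,0x5a,0xec,0x08,0xb2}
query mem[0x00]=0xbe, mem[0x1a]=0xcb, mem[0x05]=0xec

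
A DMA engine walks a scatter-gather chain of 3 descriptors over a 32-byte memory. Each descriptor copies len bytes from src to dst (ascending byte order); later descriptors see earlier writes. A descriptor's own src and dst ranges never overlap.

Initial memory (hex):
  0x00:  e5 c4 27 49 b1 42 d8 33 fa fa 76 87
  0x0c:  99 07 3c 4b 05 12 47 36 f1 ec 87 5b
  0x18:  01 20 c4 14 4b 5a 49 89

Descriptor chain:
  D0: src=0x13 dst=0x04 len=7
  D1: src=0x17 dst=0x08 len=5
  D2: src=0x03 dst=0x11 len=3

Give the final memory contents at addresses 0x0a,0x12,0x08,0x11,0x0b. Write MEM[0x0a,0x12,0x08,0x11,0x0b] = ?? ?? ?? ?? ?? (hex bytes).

#0 dst[0x04+7] := {0x36,0xf1,0xec,0x87,0x5b,0x01,0x20}
#1 dst[0x08+5] := {0x5b,0x01,0x20,0xc4,0x14}
#2 dst[0x11+3] := {0x49,0x36,0xf1}
query mem[0x0a]=0x20, mem[0x12]=0x36, mem[0x08]=0x5b, mem[0x11]=0x49, mem[0x0b]=0xc4

MEM[0x0a,0x12,0x08,0x11,0x0b] = 20 36 5b 49 c4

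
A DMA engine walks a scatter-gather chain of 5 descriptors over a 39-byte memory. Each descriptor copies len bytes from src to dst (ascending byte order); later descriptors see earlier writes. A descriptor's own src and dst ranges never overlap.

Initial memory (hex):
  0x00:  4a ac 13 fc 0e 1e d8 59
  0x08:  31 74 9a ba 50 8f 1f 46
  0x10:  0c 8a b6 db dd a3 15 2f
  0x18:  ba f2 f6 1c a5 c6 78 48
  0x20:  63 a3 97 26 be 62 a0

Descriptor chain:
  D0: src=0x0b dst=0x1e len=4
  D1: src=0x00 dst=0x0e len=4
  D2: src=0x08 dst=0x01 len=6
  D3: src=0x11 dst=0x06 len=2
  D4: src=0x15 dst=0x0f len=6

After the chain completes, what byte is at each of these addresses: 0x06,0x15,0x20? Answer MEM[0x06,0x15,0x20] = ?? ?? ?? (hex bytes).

  after D0: wrote 4B at 0x1e = ba508f1f
  after D1: wrote 4B at 0x0e = 4aac13fc
  after D2: wrote 6B at 0x01 = 31749aba508f
  after D3: wrote 2B at 0x06 = fcb6
  after D4: wrote 6B at 0x0f = a3152fbaf2f6
query mem[0x06]=0xfc, mem[0x15]=0xa3, mem[0x20]=0x8f

MEM[0x06,0x15,0x20] = fc a3 8f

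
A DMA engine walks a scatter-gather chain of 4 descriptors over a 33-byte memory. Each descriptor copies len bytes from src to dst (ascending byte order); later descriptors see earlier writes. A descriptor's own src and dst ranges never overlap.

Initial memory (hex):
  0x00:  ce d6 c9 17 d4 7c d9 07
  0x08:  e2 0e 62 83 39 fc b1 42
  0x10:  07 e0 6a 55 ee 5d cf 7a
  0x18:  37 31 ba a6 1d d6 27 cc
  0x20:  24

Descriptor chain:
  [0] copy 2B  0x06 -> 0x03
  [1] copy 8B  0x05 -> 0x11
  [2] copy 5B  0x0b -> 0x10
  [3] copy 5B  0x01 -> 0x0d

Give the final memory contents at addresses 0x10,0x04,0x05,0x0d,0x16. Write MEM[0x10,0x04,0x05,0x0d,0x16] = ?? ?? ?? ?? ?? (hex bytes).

#0 dst[0x03+2] := {0xd9,0x07}
#1 dst[0x11+8] := {0x7c,0xd9,0x07,0xe2,0x0e,0x62,0x83,0x39}
#2 dst[0x10+5] := {0x83,0x39,0xfc,0xb1,0x42}
#3 dst[0x0d+5] := {0xd6,0xc9,0xd9,0x07,0x7c}
query mem[0x10]=0x07, mem[0x04]=0x07, mem[0x05]=0x7c, mem[0x0d]=0xd6, mem[0x16]=0x62

MEM[0x10,0x04,0x05,0x0d,0x16] = 07 07 7c d6 62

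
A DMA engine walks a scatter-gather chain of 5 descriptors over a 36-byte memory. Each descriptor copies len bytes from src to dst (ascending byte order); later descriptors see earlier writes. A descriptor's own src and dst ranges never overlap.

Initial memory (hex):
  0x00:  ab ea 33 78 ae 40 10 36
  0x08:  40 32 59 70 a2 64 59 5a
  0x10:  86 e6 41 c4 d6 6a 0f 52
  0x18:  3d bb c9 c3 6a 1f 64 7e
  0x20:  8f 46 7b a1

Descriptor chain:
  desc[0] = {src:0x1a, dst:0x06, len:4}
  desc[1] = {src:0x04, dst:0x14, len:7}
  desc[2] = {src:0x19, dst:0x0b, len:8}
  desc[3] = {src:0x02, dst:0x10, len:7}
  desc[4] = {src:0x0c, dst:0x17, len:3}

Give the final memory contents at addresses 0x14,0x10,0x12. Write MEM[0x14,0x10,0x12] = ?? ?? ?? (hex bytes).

#0 dst[0x06+4] := {0xc9,0xc3,0x6a,0x1f}
#1 dst[0x14+7] := {0xae,0x40,0xc9,0xc3,0x6a,0x1f,0x59}
#2 dst[0x0b+8] := {0x1f,0x59,0xc3,0x6a,0x1f,0x64,0x7e,0x8f}
#3 dst[0x10+7] := {0x33,0x78,0xae,0x40,0xc9,0xc3,0x6a}
#4 dst[0x17+3] := {0x59,0xc3,0x6a}
query mem[0x14]=0xc9, mem[0x10]=0x33, mem[0x12]=0xae

MEM[0x14,0x10,0x12] = c9 33 ae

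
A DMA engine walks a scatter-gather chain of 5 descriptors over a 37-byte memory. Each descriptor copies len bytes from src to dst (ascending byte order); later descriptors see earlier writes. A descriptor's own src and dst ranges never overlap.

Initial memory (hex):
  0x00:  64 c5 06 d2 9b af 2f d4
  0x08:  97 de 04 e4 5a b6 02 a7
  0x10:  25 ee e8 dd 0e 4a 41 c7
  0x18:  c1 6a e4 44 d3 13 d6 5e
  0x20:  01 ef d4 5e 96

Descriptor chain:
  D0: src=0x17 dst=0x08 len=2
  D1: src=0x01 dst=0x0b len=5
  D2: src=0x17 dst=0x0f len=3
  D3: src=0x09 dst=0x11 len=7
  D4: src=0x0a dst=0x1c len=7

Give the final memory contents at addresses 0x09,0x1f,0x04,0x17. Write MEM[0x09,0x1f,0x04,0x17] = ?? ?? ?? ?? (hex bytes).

MEM[0x09,0x1f,0x04,0x17] = c1 d2 9b c7

[0] 0x17->0x08 len=2 : c7 c1
[1] 0x01->0x0b len=5 : c5 06 d2 9b af
[2] 0x17->0x0f len=3 : c7 c1 6a
[3] 0x09->0x11 len=7 : c1 04 c5 06 d2 9b c7
[4] 0x0a->0x1c len=7 : 04 c5 06 d2 9b c7 c1
query mem[0x09]=0xc1, mem[0x1f]=0xd2, mem[0x04]=0x9b, mem[0x17]=0xc7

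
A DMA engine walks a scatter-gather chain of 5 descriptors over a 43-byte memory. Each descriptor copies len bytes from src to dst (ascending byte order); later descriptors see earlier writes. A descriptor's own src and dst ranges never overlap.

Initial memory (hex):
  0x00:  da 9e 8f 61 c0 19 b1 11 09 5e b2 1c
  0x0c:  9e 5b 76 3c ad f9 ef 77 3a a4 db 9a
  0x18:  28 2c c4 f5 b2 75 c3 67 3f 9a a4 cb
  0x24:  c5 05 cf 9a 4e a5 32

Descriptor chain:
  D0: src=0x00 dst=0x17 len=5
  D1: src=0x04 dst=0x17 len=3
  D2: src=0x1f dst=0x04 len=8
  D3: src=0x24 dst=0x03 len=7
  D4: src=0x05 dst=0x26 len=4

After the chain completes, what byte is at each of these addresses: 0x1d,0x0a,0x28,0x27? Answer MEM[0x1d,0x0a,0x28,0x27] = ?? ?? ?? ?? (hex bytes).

  after D0: wrote 5B at 0x17 = da9e8f61c0
  after D1: wrote 3B at 0x17 = c019b1
  after D2: wrote 8B at 0x04 = 673f9aa4cbc505cf
  after D3: wrote 7B at 0x03 = c505cf9a4ea532
  after D4: wrote 4B at 0x26 = cf9a4ea5
query mem[0x1d]=0x75, mem[0x0a]=0x05, mem[0x28]=0x4e, mem[0x27]=0x9a

MEM[0x1d,0x0a,0x28,0x27] = 75 05 4e 9a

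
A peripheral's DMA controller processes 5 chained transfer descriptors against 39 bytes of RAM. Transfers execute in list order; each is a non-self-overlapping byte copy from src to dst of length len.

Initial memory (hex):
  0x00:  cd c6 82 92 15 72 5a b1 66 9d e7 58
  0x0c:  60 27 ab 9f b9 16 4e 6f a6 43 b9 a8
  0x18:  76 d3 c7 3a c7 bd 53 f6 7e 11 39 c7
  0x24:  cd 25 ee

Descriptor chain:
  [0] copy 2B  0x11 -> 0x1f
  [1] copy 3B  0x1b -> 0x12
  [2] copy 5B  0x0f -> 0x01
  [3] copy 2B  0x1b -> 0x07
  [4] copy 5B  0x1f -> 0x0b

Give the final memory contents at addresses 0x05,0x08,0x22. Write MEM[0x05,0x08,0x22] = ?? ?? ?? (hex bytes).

#0 dst[0x1f+2] := {0x16,0x4e}
#1 dst[0x12+3] := {0x3a,0xc7,0xbd}
#2 dst[0x01+5] := {0x9f,0xb9,0x16,0x3a,0xc7}
#3 dst[0x07+2] := {0x3a,0xc7}
#4 dst[0x0b+5] := {0x16,0x4e,0x11,0x39,0xc7}
query mem[0x05]=0xc7, mem[0x08]=0xc7, mem[0x22]=0x39

MEM[0x05,0x08,0x22] = c7 c7 39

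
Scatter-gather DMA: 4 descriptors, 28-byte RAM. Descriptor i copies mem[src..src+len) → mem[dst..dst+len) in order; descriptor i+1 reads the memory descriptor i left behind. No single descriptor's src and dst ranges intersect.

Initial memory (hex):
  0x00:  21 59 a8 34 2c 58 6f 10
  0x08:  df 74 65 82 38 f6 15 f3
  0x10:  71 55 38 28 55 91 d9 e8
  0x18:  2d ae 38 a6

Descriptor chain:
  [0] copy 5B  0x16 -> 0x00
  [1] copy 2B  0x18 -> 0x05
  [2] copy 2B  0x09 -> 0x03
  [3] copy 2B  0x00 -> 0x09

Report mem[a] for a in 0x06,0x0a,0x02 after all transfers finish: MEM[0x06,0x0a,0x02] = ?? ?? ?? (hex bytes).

D0: mem[0x00..0x04] <- [d9 e8 2d ae 38]
D1: mem[0x05..0x06] <- [2d ae]
D2: mem[0x03..0x04] <- [74 65]
D3: mem[0x09..0x0a] <- [d9 e8]
query mem[0x06]=0xae, mem[0x0a]=0xe8, mem[0x02]=0x2d

MEM[0x06,0x0a,0x02] = ae e8 2d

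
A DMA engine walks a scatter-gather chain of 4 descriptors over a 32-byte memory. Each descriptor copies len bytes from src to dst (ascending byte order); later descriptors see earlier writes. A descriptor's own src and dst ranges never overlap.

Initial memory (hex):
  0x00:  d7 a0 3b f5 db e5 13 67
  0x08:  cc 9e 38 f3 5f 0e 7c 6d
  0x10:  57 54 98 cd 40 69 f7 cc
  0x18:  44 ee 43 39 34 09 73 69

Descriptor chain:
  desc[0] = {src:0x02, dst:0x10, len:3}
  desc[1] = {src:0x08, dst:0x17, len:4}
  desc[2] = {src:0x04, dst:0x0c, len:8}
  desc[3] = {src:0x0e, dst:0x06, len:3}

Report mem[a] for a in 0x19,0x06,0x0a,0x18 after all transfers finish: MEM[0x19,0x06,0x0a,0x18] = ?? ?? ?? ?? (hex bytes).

MEM[0x19,0x06,0x0a,0x18] = 38 13 38 9e

D0: mem[0x10..0x12] <- [3b f5 db]
D1: mem[0x17..0x1a] <- [cc 9e 38 f3]
D2: mem[0x0c..0x13] <- [db e5 13 67 cc 9e 38 f3]
D3: mem[0x06..0x08] <- [13 67 cc]
query mem[0x19]=0x38, mem[0x06]=0x13, mem[0x0a]=0x38, mem[0x18]=0x9e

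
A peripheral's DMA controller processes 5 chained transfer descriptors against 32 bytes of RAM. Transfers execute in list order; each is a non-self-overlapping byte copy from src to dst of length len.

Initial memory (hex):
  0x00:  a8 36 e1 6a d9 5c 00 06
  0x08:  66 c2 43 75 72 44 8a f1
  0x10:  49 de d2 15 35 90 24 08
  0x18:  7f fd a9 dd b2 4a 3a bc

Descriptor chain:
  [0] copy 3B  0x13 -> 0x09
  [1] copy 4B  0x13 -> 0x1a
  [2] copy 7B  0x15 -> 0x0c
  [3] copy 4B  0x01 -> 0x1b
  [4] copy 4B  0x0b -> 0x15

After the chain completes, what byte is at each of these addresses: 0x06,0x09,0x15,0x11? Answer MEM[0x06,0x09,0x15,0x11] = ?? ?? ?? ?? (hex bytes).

MEM[0x06,0x09,0x15,0x11] = 00 15 90 15

D0: mem[0x09..0x0b] <- [15 35 90]
D1: mem[0x1a..0x1d] <- [15 35 90 24]
D2: mem[0x0c..0x12] <- [90 24 08 7f fd 15 35]
D3: mem[0x1b..0x1e] <- [36 e1 6a d9]
D4: mem[0x15..0x18] <- [90 90 24 08]
query mem[0x06]=0x00, mem[0x09]=0x15, mem[0x15]=0x90, mem[0x11]=0x15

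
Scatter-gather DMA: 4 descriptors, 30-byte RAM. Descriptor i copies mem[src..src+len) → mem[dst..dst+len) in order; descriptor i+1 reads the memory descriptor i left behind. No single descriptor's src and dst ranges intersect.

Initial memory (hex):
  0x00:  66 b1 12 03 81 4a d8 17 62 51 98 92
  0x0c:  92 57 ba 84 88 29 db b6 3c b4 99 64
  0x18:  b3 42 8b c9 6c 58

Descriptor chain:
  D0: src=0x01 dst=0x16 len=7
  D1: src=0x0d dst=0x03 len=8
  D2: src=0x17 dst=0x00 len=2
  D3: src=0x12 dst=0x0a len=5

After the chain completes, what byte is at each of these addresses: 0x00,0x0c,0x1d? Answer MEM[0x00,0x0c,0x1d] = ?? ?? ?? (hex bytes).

MEM[0x00,0x0c,0x1d] = 12 3c 58

#0 dst[0x16+7] := {0xb1,0x12,0x03,0x81,0x4a,0xd8,0x17}
#1 dst[0x03+8] := {0x57,0xba,0x84,0x88,0x29,0xdb,0xb6,0x3c}
#2 dst[0x00+2] := {0x12,0x03}
#3 dst[0x0a+5] := {0xdb,0xb6,0x3c,0xb4,0xb1}
query mem[0x00]=0x12, mem[0x0c]=0x3c, mem[0x1d]=0x58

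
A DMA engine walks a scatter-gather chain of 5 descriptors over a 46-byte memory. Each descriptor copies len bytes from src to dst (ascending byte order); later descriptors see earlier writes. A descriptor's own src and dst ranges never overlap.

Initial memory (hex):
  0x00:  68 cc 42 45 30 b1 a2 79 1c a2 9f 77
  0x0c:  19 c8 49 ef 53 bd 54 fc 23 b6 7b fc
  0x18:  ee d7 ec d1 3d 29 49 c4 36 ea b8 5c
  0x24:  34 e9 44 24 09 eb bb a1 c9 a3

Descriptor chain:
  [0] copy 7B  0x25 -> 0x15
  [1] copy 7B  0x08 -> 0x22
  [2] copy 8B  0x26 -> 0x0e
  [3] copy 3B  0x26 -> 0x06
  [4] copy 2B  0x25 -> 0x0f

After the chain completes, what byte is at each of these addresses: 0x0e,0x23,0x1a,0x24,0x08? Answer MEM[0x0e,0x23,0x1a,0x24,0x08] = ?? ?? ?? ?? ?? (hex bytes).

  after D0: wrote 7B at 0x15 = e9442409ebbba1
  after D1: wrote 7B at 0x22 = 1ca29f7719c849
  after D2: wrote 8B at 0x0e = 19c849ebbba1c9a3
  after D3: wrote 3B at 0x06 = 19c849
  after D4: wrote 2B at 0x0f = 7719
query mem[0x0e]=0x19, mem[0x23]=0xa2, mem[0x1a]=0xbb, mem[0x24]=0x9f, mem[0x08]=0x49

MEM[0x0e,0x23,0x1a,0x24,0x08] = 19 a2 bb 9f 49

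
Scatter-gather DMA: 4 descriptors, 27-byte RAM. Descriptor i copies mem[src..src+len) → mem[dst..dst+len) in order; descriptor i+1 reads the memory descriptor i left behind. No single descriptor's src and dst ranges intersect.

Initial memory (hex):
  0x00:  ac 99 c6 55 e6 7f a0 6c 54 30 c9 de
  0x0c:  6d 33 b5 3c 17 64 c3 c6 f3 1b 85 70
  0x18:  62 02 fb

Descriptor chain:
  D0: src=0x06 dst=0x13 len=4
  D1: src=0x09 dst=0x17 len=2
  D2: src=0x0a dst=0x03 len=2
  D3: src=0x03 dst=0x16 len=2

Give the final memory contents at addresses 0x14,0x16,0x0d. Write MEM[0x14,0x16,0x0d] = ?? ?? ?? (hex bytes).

  after D0: wrote 4B at 0x13 = a06c5430
  after D1: wrote 2B at 0x17 = 30c9
  after D2: wrote 2B at 0x03 = c9de
  after D3: wrote 2B at 0x16 = c9de
query mem[0x14]=0x6c, mem[0x16]=0xc9, mem[0x0d]=0x33

MEM[0x14,0x16,0x0d] = 6c c9 33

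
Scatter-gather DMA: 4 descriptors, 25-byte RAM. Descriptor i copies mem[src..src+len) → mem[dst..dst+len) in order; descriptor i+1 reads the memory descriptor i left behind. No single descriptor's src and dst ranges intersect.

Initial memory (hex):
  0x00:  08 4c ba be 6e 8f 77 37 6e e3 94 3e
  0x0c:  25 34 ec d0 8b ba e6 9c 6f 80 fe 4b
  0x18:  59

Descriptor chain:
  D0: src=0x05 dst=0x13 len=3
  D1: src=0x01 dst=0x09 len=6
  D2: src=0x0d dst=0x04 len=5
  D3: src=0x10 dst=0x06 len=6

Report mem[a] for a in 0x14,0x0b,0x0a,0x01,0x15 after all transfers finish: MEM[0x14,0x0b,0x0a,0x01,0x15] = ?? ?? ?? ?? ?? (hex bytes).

MEM[0x14,0x0b,0x0a,0x01,0x15] = 77 37 77 4c 37

D0: mem[0x13..0x15] <- [8f 77 37]
D1: mem[0x09..0x0e] <- [4c ba be 6e 8f 77]
D2: mem[0x04..0x08] <- [8f 77 d0 8b ba]
D3: mem[0x06..0x0b] <- [8b ba e6 8f 77 37]
query mem[0x14]=0x77, mem[0x0b]=0x37, mem[0x0a]=0x77, mem[0x01]=0x4c, mem[0x15]=0x37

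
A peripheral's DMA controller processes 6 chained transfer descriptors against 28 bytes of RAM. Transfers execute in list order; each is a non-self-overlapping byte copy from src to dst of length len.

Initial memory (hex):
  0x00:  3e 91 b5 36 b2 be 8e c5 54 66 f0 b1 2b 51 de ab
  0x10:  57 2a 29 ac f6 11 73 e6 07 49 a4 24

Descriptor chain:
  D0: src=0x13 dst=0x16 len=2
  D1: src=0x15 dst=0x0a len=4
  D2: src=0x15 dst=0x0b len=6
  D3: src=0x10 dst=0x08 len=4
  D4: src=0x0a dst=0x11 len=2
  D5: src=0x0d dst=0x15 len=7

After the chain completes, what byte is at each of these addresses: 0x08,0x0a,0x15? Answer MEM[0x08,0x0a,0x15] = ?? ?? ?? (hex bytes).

MEM[0x08,0x0a,0x15] = a4 29 f6

  after D0: wrote 2B at 0x16 = acf6
  after D1: wrote 4B at 0x0a = 11acf607
  after D2: wrote 6B at 0x0b = 11acf60749a4
  after D3: wrote 4B at 0x08 = a42a29ac
  after D4: wrote 2B at 0x11 = 29ac
  after D5: wrote 7B at 0x15 = f60749a429acac
query mem[0x08]=0xa4, mem[0x0a]=0x29, mem[0x15]=0xf6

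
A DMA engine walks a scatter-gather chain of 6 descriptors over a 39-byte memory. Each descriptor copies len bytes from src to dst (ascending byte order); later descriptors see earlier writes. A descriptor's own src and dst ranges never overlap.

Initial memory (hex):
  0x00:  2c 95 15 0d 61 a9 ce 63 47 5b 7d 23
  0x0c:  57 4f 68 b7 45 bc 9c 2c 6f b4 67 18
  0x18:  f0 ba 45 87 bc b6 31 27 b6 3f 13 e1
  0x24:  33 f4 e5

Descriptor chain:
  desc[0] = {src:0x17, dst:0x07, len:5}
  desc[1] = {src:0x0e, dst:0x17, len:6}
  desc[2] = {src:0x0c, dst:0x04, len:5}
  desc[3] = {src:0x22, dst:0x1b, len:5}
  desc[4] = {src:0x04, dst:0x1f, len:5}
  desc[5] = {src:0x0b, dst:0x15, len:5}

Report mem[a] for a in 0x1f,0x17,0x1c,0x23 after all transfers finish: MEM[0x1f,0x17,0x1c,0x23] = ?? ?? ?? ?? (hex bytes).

MEM[0x1f,0x17,0x1c,0x23] = 57 4f e1 45

  after D0: wrote 5B at 0x07 = 18f0ba4587
  after D1: wrote 6B at 0x17 = 68b745bc9c2c
  after D2: wrote 5B at 0x04 = 574f68b745
  after D3: wrote 5B at 0x1b = 13e133f4e5
  after D4: wrote 5B at 0x1f = 574f68b745
  after D5: wrote 5B at 0x15 = 87574f68b7
query mem[0x1f]=0x57, mem[0x17]=0x4f, mem[0x1c]=0xe1, mem[0x23]=0x45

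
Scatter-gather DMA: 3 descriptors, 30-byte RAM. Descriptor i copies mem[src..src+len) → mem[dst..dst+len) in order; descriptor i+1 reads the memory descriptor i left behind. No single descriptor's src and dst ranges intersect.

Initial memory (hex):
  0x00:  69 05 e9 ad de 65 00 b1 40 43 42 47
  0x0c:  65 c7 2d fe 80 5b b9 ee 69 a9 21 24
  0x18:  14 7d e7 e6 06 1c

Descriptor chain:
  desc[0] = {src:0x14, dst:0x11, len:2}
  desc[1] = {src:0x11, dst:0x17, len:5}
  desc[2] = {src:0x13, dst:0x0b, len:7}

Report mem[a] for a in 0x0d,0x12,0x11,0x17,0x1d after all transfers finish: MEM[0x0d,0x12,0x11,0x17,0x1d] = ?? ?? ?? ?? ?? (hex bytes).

D0: mem[0x11..0x12] <- [69 a9]
D1: mem[0x17..0x1b] <- [69 a9 ee 69 a9]
D2: mem[0x0b..0x11] <- [ee 69 a9 21 69 a9 ee]
query mem[0x0d]=0xa9, mem[0x12]=0xa9, mem[0x11]=0xee, mem[0x17]=0x69, mem[0x1d]=0x1c

MEM[0x0d,0x12,0x11,0x17,0x1d] = a9 a9 ee 69 1c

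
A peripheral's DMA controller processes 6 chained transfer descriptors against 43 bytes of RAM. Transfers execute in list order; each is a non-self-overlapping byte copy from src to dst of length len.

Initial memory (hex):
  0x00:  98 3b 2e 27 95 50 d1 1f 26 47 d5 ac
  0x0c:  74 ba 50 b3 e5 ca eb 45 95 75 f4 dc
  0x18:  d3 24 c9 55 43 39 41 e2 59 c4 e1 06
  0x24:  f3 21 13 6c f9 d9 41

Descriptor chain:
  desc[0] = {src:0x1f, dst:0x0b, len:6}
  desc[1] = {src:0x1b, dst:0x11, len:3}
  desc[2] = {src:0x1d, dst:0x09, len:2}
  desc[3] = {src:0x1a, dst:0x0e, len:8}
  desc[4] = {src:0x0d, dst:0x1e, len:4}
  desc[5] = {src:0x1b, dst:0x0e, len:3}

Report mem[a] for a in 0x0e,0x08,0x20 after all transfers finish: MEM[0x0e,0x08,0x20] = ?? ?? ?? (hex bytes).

D0: mem[0x0b..0x10] <- [e2 59 c4 e1 06 f3]
D1: mem[0x11..0x13] <- [55 43 39]
D2: mem[0x09..0x0a] <- [39 41]
D3: mem[0x0e..0x15] <- [c9 55 43 39 41 e2 59 c4]
D4: mem[0x1e..0x21] <- [c4 c9 55 43]
D5: mem[0x0e..0x10] <- [55 43 39]
query mem[0x0e]=0x55, mem[0x08]=0x26, mem[0x20]=0x55

MEM[0x0e,0x08,0x20] = 55 26 55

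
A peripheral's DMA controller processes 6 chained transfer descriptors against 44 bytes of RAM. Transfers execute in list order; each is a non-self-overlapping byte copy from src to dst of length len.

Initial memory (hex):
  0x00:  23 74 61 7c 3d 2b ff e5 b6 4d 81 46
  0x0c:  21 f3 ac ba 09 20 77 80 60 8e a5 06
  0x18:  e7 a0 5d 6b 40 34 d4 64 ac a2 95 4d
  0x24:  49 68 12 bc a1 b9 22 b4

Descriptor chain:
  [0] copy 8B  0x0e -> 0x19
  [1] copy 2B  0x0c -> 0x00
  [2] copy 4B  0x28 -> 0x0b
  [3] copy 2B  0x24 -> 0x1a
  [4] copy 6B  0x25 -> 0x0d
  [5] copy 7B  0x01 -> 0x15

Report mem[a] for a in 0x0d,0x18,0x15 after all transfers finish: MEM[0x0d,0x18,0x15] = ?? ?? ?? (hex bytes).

#0 dst[0x19+8] := {0xac,0xba,0x09,0x20,0x77,0x80,0x60,0x8e}
#1 dst[0x00+2] := {0x21,0xf3}
#2 dst[0x0b+4] := {0xa1,0xb9,0x22,0xb4}
#3 dst[0x1a+2] := {0x49,0x68}
#4 dst[0x0d+6] := {0x68,0x12,0xbc,0xa1,0xb9,0x22}
#5 dst[0x15+7] := {0xf3,0x61,0x7c,0x3d,0x2b,0xff,0xe5}
query mem[0x0d]=0x68, mem[0x18]=0x3d, mem[0x15]=0xf3

MEM[0x0d,0x18,0x15] = 68 3d f3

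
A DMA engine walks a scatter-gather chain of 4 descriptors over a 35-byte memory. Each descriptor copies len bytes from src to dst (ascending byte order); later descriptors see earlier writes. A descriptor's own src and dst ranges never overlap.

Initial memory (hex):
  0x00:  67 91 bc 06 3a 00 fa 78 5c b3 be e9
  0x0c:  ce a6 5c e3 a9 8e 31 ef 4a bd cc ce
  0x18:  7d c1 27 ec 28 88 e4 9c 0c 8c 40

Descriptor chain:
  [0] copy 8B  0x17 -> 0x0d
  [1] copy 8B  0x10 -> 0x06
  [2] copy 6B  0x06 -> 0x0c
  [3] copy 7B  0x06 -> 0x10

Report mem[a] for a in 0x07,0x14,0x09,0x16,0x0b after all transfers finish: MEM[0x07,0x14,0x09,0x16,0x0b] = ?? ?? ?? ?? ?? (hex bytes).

  after D0: wrote 8B at 0x0d = ce7dc127ec2888e4
  after D1: wrote 8B at 0x06 = 27ec2888e4bdccce
  after D2: wrote 6B at 0x0c = 27ec2888e4bd
  after D3: wrote 7B at 0x10 = 27ec2888e4bd27
query mem[0x07]=0xec, mem[0x14]=0xe4, mem[0x09]=0x88, mem[0x16]=0x27, mem[0x0b]=0xbd

MEM[0x07,0x14,0x09,0x16,0x0b] = ec e4 88 27 bd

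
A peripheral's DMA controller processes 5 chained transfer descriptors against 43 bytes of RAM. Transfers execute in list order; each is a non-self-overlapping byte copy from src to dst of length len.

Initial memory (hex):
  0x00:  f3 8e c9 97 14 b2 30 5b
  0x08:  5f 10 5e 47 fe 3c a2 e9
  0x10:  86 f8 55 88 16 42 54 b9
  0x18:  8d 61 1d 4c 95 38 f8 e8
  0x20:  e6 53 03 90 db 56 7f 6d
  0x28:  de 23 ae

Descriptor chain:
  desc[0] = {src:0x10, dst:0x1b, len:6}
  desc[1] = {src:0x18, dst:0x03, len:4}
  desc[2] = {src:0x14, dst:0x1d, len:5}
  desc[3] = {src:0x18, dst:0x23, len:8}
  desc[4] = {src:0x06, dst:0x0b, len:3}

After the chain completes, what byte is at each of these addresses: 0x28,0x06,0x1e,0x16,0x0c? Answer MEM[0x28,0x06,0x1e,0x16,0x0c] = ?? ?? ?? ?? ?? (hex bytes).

MEM[0x28,0x06,0x1e,0x16,0x0c] = 16 86 42 54 5b

D0: mem[0x1b..0x20] <- [86 f8 55 88 16 42]
D1: mem[0x03..0x06] <- [8d 61 1d 86]
D2: mem[0x1d..0x21] <- [16 42 54 b9 8d]
D3: mem[0x23..0x2a] <- [8d 61 1d 86 f8 16 42 54]
D4: mem[0x0b..0x0d] <- [86 5b 5f]
query mem[0x28]=0x16, mem[0x06]=0x86, mem[0x1e]=0x42, mem[0x16]=0x54, mem[0x0c]=0x5b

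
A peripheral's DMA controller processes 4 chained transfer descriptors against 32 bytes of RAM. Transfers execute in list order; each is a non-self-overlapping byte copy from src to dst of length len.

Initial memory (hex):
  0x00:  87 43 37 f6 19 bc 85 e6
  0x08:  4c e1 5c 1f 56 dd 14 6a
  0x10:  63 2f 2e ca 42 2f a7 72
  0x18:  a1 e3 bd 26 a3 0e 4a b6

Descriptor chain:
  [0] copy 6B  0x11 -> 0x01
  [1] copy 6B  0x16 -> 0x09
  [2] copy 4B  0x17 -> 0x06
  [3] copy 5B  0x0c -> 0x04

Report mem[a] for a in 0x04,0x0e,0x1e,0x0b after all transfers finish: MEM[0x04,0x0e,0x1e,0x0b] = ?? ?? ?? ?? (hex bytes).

  after D0: wrote 6B at 0x01 = 2f2eca422fa7
  after D1: wrote 6B at 0x09 = a772a1e3bd26
  after D2: wrote 4B at 0x06 = 72a1e3bd
  after D3: wrote 5B at 0x04 = e3bd266a63
query mem[0x04]=0xe3, mem[0x0e]=0x26, mem[0x1e]=0x4a, mem[0x0b]=0xa1

MEM[0x04,0x0e,0x1e,0x0b] = e3 26 4a a1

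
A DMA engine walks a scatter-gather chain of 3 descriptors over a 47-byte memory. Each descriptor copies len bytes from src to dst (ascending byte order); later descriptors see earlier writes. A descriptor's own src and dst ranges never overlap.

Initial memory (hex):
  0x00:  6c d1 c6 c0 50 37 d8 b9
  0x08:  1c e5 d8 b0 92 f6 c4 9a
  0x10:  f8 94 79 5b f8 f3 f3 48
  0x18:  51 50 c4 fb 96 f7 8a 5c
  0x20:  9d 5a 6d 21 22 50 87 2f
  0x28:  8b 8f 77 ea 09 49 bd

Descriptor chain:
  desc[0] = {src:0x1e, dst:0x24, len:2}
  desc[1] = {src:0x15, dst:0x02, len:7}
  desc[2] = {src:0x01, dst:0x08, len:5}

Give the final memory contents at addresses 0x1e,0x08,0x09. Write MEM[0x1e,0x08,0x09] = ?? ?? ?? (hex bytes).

#0 dst[0x24+2] := {0x8a,0x5c}
#1 dst[0x02+7] := {0xf3,0xf3,0x48,0x51,0x50,0xc4,0xfb}
#2 dst[0x08+5] := {0xd1,0xf3,0xf3,0x48,0x51}
query mem[0x1e]=0x8a, mem[0x08]=0xd1, mem[0x09]=0xf3

MEM[0x1e,0x08,0x09] = 8a d1 f3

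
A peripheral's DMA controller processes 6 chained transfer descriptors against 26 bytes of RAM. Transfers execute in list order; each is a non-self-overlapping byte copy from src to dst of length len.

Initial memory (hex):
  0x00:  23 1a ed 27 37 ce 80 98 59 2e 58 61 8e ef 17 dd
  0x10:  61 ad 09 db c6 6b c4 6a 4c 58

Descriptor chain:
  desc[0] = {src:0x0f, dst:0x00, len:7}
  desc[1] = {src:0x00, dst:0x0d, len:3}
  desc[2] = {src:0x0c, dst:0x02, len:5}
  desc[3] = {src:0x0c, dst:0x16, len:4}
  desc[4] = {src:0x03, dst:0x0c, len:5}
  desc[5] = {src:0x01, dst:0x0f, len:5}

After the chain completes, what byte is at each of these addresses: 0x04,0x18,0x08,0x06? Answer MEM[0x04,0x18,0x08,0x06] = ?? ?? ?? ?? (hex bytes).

MEM[0x04,0x18,0x08,0x06] = 61 61 59 61

D0: mem[0x00..0x06] <- [dd 61 ad 09 db c6 6b]
D1: mem[0x0d..0x0f] <- [dd 61 ad]
D2: mem[0x02..0x06] <- [8e dd 61 ad 61]
D3: mem[0x16..0x19] <- [8e dd 61 ad]
D4: mem[0x0c..0x10] <- [dd 61 ad 61 98]
D5: mem[0x0f..0x13] <- [61 8e dd 61 ad]
query mem[0x04]=0x61, mem[0x18]=0x61, mem[0x08]=0x59, mem[0x06]=0x61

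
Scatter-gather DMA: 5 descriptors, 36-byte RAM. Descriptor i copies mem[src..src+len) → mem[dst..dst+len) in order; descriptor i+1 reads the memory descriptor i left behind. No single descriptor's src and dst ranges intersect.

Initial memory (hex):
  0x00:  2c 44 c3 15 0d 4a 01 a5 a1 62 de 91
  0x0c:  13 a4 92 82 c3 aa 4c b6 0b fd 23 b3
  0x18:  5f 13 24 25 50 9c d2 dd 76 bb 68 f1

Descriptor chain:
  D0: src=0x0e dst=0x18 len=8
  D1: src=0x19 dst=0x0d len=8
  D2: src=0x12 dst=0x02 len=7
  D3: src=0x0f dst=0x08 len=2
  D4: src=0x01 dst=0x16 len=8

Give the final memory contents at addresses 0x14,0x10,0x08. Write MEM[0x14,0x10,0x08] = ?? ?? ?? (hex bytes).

MEM[0x14,0x10,0x08] = 76 4c aa

[0] 0x0e->0x18 len=8 : 92 82 c3 aa 4c b6 0b fd
[1] 0x19->0x0d len=8 : 82 c3 aa 4c b6 0b fd 76
[2] 0x12->0x02 len=7 : 0b fd 76 fd 23 b3 92
[3] 0x0f->0x08 len=2 : aa 4c
[4] 0x01->0x16 len=8 : 44 0b fd 76 fd 23 b3 aa
query mem[0x14]=0x76, mem[0x10]=0x4c, mem[0x08]=0xaa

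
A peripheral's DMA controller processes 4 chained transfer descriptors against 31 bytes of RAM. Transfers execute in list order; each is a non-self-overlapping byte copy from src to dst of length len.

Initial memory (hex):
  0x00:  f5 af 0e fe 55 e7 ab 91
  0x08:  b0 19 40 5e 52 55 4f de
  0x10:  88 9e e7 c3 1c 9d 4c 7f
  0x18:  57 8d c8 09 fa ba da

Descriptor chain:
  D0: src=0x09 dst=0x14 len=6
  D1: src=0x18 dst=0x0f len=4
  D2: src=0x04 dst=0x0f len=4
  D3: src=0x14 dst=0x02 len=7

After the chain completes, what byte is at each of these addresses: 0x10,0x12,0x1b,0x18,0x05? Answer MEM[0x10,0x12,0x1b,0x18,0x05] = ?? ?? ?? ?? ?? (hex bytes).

  after D0: wrote 6B at 0x14 = 19405e52554f
  after D1: wrote 4B at 0x0f = 554fc809
  after D2: wrote 4B at 0x0f = 55e7ab91
  after D3: wrote 7B at 0x02 = 19405e52554fc8
query mem[0x10]=0xe7, mem[0x12]=0x91, mem[0x1b]=0x09, mem[0x18]=0x55, mem[0x05]=0x52

MEM[0x10,0x12,0x1b,0x18,0x05] = e7 91 09 55 52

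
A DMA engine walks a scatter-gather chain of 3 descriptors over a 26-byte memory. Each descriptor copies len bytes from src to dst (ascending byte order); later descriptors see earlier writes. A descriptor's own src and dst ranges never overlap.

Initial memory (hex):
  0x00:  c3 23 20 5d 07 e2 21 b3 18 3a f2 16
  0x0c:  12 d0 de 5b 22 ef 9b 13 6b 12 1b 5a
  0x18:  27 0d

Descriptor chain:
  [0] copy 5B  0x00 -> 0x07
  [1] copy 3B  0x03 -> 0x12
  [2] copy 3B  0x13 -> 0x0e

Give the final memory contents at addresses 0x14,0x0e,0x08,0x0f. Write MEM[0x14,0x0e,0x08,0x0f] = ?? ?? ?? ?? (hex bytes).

D0: mem[0x07..0x0b] <- [c3 23 20 5d 07]
D1: mem[0x12..0x14] <- [5d 07 e2]
D2: mem[0x0e..0x10] <- [07 e2 12]
query mem[0x14]=0xe2, mem[0x0e]=0x07, mem[0x08]=0x23, mem[0x0f]=0xe2

MEM[0x14,0x0e,0x08,0x0f] = e2 07 23 e2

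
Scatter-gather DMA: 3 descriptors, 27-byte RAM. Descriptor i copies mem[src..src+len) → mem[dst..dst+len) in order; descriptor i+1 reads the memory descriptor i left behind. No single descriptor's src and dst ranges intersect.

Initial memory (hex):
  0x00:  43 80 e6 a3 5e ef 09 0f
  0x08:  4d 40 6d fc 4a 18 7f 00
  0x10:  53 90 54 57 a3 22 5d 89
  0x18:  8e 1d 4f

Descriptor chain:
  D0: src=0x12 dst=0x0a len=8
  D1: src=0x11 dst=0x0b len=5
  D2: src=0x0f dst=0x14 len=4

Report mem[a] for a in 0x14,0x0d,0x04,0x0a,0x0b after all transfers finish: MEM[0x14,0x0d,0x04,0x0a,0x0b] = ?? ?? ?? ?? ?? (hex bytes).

[0] 0x12->0x0a len=8 : 54 57 a3 22 5d 89 8e 1d
[1] 0x11->0x0b len=5 : 1d 54 57 a3 22
[2] 0x0f->0x14 len=4 : 22 8e 1d 54
query mem[0x14]=0x22, mem[0x0d]=0x57, mem[0x04]=0x5e, mem[0x0a]=0x54, mem[0x0b]=0x1d

MEM[0x14,0x0d,0x04,0x0a,0x0b] = 22 57 5e 54 1d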